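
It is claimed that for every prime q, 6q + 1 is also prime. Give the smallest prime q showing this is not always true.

For q = 2, 3, 5, 7, 11, 13, 17 the conclusion holds.
q = 19: 6q + 1 = 115 = 5 × 23, not prime.

q = 19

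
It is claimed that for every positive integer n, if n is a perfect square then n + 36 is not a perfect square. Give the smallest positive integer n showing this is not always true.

n = 64

A counterexample is any positive integer n such that n is a perfect square but n + 36 is a perfect square; we check each in order.
The first 7 eligible values, up to n = 49, all satisfy the conclusion.
n = 64: 64 = 8² and 64 + 36 = 100 = 10².
Thus n = 64 disproves the claim, and no smaller n works.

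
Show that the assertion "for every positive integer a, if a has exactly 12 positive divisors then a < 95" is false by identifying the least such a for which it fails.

a = 96

For a = 60, 72, 84, 90 the conclusion holds.
a = 96: τ(96) = 12; 96 ≥ 95.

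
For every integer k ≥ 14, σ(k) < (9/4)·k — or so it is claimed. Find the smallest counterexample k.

k = 24

We need the least integer k ≥ 14 for which the claim fails.
For k = 14, 15, 16, 17, 18, 19, 20, 21, 22, 23 the conclusion holds.
k = 24: σ(24) = 60; 60 ≥ 54.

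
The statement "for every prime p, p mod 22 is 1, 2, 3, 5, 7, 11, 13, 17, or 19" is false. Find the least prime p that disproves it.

A counterexample is any prime p such that the claim fails; we check each in order.
The first 10 eligible values, up to p = 29, all satisfy the conclusion.
p = 31: 31 mod 22 = 9 — not in {1, 2, 3, 5, 7, 11, 13, 17, 19}.

p = 31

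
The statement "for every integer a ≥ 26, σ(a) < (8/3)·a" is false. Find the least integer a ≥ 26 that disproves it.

For a = 26, 27, 28, 29, …, 57, 58, 59 the conclusion holds.
a = 60: σ(60) = 168; 168 ≥ 160.

a = 60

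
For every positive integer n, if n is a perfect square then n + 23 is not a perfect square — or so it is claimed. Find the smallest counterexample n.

Check each positive integer n in order until n is a perfect square but n + 23 is a perfect square.
For n = 1, 4, 9, 16, 25, 36, 49, 64, 81, 100 the conclusion holds.
n = 121: 121 = 11² and 121 + 23 = 144 = 12².

n = 121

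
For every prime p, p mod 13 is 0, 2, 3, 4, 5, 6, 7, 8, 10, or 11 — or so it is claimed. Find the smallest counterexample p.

p = 53

Check each prime p in order until the claim fails.
The first 15 eligible values, up to p = 47, all satisfy the conclusion.
p = 53: 53 mod 13 = 1 — not in {0, 2, 3, 4, 5, 6, 7, 8, 10, 11}.
Thus p = 53 disproves the claim, and no smaller p works.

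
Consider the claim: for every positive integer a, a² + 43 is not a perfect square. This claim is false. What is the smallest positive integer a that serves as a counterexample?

For a = 1, 2, 3, 4, …, 18, 19, 20 the conclusion holds.
a = 21: 21² + 43 = 484 = 22², a perfect square.

a = 21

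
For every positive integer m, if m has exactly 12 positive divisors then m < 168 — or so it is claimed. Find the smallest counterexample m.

m = 198

Check each positive integer m in order until m has exactly 12 positive divisors but the claim fails.
The first 12 eligible values, up to m = 160, all satisfy the conclusion.
m = 198: τ(198) = 12; 198 ≥ 168.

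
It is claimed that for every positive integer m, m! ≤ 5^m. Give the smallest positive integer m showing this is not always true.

m = 12

For m = 1, 2, 3, 4, …, 9, 10, 11 the conclusion holds.
m = 12: m! = 479001600 and 5^m = 244140625, so 479001600 > 244140625.
Thus m = 12 disproves the claim, and no smaller m works.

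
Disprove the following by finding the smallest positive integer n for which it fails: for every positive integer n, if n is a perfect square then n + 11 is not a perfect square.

A counterexample is any positive integer n such that n is a perfect square but n + 11 is a perfect square; we check each in order.
n = 1: 1 + 11 = 12, not a perfect square.
n = 4: 4 + 11 = 15, not a perfect square.
n = 9: 9 + 11 = 20, not a perfect square.
n = 16: 16 + 11 = 27, not a perfect square.
n = 25: 25 = 5² and 25 + 11 = 36 = 6².
Thus n = 25 disproves the claim, and no smaller n works.

n = 25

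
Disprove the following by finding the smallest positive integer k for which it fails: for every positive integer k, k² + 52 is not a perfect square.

For k = 1, 2, 3, 4, …, 9, 10, 11 the conclusion holds.
k = 12: 12² + 52 = 196 = 14², a perfect square.

k = 12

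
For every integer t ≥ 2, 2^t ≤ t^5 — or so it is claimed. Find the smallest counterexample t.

A counterexample is any integer t ≥ 2 such that 2^t > t^5; we check each in order.
The first 21 eligible values, up to t = 22, all satisfy the conclusion.
t = 23: 2^t = 8388608 and t^5 = 6436343, so 8388608 > 6436343.
Hence t = 23 is a counterexample.

t = 23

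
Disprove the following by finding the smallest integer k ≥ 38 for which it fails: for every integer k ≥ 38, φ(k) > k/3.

k = 38: φ(38) = 18 and 38/3 = 38/3, so φ(38) > 38/3.
k = 39: φ(39) = 24 and 39/3 = 13, so φ(39) > 39/3.
k = 40: φ(40) = 16 and 40/3 = 40/3, so φ(40) > 40/3.
k = 41: φ(41) = 40 and 41/3 = 41/3, so φ(41) > 41/3.
k = 42: φ(42) = 12 and 42/3 = 14, so φ(42) ≤ 42/3.
So k = 42 is the smallest counterexample.

k = 42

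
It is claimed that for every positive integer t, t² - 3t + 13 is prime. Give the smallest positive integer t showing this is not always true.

Check each positive integer t in order until t² - 3t + 13 is not prime.
The first 11 eligible values, up to t = 11, all satisfy the conclusion.
t = 12: t² - 3t + 13 = 121 = 11 × 11, composite.
So t = 12 is the smallest counterexample.

t = 12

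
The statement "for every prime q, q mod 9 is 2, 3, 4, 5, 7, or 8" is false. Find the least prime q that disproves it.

q = 19

We need the least prime q for which the claim fails.
For q = 2, 3, 5, 7, 11, 13, 17 the conclusion holds.
q = 19: 19 mod 9 = 1 — not in {2, 3, 4, 5, 7, 8}.
So q = 19 is the smallest counterexample.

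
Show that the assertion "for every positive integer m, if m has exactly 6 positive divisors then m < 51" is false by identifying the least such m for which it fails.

m = 52

The first 8 eligible values, up to m = 50, all satisfy the conclusion.
m = 52: τ(52) = 6; 52 ≥ 51.
Hence m = 52 is a counterexample.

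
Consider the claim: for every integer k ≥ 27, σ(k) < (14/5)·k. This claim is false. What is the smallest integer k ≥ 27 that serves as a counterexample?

k = 60

For k = 27, 28, 29, 30, …, 57, 58, 59 the conclusion holds.
k = 60: σ(60) = 168; 168 ≥ 168.
Hence k = 60 is a counterexample.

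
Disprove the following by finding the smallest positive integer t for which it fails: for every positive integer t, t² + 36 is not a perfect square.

We need the least positive integer t for which t² + 36 is a perfect square.
For t = 1, 2, 3, 4, 5, 6, 7 the conclusion holds.
t = 8: 8² + 36 = 100 = 10², a perfect square.

t = 8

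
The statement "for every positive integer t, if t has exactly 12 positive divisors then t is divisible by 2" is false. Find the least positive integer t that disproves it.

Check each positive integer t in order until t has exactly 12 positive divisors but t is not divisible by 2.
For t = 60, 72, 84, 90, …, 294, 306, 308 the conclusion holds.
t = 315: τ(315) = 12; 315 mod 2 = 1.

t = 315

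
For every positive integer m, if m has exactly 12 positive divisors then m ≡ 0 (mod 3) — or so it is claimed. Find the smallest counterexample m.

Check each positive integer m in order until m has exactly 12 positive divisors but the claim fails.
The first 8 eligible values, up to m = 132, all satisfy the conclusion.
m = 140: τ(140) = 12; 140 ≡ 2 (mod 3).

m = 140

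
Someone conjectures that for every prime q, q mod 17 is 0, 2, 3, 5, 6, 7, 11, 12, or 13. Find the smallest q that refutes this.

q = 31

A counterexample is any prime q such that the claim fails; we check each in order.
For q = 2, 3, 5, 7, 11, 13, 17, 19, 23, 29 the conclusion holds.
q = 31: 31 mod 17 = 14 — not in {0, 2, 3, 5, 6, 7, 11, 12, 13}.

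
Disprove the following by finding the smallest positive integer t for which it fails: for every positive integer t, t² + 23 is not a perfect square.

A counterexample is any positive integer t such that t² + 23 is a perfect square; we check each in order.
The first 10 eligible values, up to t = 10, all satisfy the conclusion.
t = 11: 11² + 23 = 144 = 12², a perfect square.

t = 11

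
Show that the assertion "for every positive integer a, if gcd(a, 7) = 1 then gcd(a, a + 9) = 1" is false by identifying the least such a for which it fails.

For a = 1, 2 the conclusion holds.
a = 3: gcd(3, 12) = 3.
So a = 3 is the smallest counterexample.

a = 3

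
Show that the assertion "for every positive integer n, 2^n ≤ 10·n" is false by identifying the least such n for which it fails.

We need the least positive integer n for which 2^n > 10·n.
For n = 1, 2, 3, 4, 5 the conclusion holds.
n = 6: 2^n = 64 and 10·n = 60, so 64 > 60.
Hence n = 6 is a counterexample.

n = 6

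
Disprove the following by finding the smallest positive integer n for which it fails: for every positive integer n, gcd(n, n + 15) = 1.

n = 3

For n = 1, 2 the conclusion holds.
n = 3: gcd(3, 18) = 3.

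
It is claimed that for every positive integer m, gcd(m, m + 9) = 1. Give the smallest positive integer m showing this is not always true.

m = 3

m = 1: gcd(1, 10) = 1.
m = 2: gcd(2, 11) = 1.
m = 3: gcd(3, 12) = 3.
Thus m = 3 disproves the claim, and no smaller m works.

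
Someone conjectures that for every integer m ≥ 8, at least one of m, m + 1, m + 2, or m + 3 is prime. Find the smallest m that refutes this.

m = 24

Check each integer m ≥ 8 in order until m, m + 1, m + 2, m + 3 are all composite.
For m = 8, 9, 10, 11, …, 21, 22, 23 the conclusion holds.
m = 24: 24 = 2 × 12; 25 = 5 × 5; 26 = 2 × 13; 27 = 3 × 9 — all composite.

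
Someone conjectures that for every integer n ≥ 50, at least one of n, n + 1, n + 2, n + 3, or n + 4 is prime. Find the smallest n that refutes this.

n = 50: 53 is prime.
n = 51: 53 is prime.
n = 52: 53 is prime.
n = 53: 53 is prime.
n = 54: 54 = 2 × 27; 55 = 5 × 11; 56 = 2 × 28; 57 = 3 × 19; 58 = 2 × 29 — all composite.
Hence n = 54 is a counterexample.

n = 54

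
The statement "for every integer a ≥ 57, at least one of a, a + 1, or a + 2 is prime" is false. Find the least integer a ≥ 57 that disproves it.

We need the least integer a ≥ 57 for which a, a + 1, a + 2 are all composite.
The first 5 eligible values, up to a = 61, all satisfy the conclusion.
a = 62: 62 = 2 × 31; 63 = 3 × 21; 64 = 2 × 32 — all composite.

a = 62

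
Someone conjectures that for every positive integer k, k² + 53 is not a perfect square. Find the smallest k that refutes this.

We need the least positive integer k for which k² + 53 is a perfect square.
The first 25 eligible values, up to k = 25, all satisfy the conclusion.
k = 26: 26² + 53 = 729 = 27², a perfect square.

k = 26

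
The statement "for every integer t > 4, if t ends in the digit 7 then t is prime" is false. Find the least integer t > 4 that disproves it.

For t = 7, 17 the conclusion holds.
t = 27: 27 ends in 7; 27 = 3 × 9, composite.

t = 27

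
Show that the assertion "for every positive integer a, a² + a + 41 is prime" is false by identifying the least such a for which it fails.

a = 40

Check each positive integer a in order until a² + a + 41 is not prime.
For a = 1, 2, 3, 4, …, 37, 38, 39 the conclusion holds.
a = 40: a² + a + 41 = 1681 = 41 × 41, composite.
Hence a = 40 is a counterexample.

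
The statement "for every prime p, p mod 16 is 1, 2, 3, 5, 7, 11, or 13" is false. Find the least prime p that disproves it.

p = 31

We need the least prime p for which the claim fails.
The first 10 eligible values, up to p = 29, all satisfy the conclusion.
p = 31: 31 mod 16 = 15 — not in {1, 2, 3, 5, 7, 11, 13}.
Hence p = 31 is a counterexample.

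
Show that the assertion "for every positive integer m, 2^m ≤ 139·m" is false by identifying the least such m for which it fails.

We need the least positive integer m for which 2^m > 139·m.
The first 10 eligible values, up to m = 10, all satisfy the conclusion.
m = 11: 2^m = 2048 and 139·m = 1529, so 2048 > 1529.

m = 11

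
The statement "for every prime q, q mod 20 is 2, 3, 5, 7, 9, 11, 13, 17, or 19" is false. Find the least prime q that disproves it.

Check each prime q in order until the claim fails.
For q = 2, 3, 5, 7, …, 29, 31, 37 the conclusion holds.
q = 41: 41 mod 20 = 1 — not in {2, 3, 5, 7, 9, 11, 13, 17, 19}.

q = 41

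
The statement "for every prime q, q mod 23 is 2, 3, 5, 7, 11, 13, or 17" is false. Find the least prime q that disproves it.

We need the least prime q for which the claim fails.
For q = 2, 3, 5, 7, 11, 13, 17 the conclusion holds.
q = 19: 19 mod 23 = 19 — not in {2, 3, 5, 7, 11, 13, 17}.
So q = 19 is the smallest counterexample.

q = 19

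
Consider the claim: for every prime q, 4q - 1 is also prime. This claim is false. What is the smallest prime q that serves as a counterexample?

Check each prime q in order until 4q - 1 is not prime.
q = 2: 4q - 1 = 7, prime.
q = 3: 4q - 1 = 11, prime.
q = 5: 4q - 1 = 19, prime.
q = 7: 4q - 1 = 27 = 3 × 9, not prime.

q = 7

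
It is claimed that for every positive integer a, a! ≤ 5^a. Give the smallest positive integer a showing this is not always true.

The first 11 eligible values, up to a = 11, all satisfy the conclusion.
a = 12: a! = 479001600 and 5^a = 244140625, so 479001600 > 244140625.

a = 12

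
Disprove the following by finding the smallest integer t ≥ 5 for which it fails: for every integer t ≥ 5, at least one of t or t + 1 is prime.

A counterexample is any integer t ≥ 5 such that t, t + 1 are both composite; we check each in order.
t = 5: 5 is prime.
t = 6: 7 is prime.
t = 7: 7 is prime.
t = 8: 8 = 2 × 4; 9 = 3 × 3 — both composite.
Thus t = 8 disproves the claim, and no smaller t works.

t = 8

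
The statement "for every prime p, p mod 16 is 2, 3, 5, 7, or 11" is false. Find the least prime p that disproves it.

p = 2: 2 mod 16 = 2.
p = 3: 3 mod 16 = 3.
p = 5: 5 mod 16 = 5.
p = 7: 7 mod 16 = 7.
p = 11: 11 mod 16 = 11.
p = 13: 13 mod 16 = 13 — not in {2, 3, 5, 7, 11}.

p = 13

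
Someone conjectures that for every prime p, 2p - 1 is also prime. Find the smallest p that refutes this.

p = 2: 2p - 1 = 3, prime.
p = 3: 2p - 1 = 5, prime.
p = 5: 2p - 1 = 9 = 3 × 3, not prime.
Thus p = 5 disproves the claim, and no smaller p works.

p = 5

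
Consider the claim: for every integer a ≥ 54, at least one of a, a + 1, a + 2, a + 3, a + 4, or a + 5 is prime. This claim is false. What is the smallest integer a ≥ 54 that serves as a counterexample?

We need the least integer a ≥ 54 for which a, a + 1, a + 2, a + 3, a + 4, a + 5 are all composite.
For a = 54, 55, 56, 57, …, 87, 88, 89 the conclusion holds.
a = 90: 90 = 2 × 45; 91 = 7 × 13; 92 = 2 × 46; 93 = 3 × 31; 94 = 2 × 47; 95 = 5 × 19 — all composite.
Thus a = 90 disproves the claim, and no smaller a works.

a = 90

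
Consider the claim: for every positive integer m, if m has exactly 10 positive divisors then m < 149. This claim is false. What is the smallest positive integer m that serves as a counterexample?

m = 162

m = 48: τ(48) = 10; 48 < 149.
m = 80: τ(80) = 10; 80 < 149.
m = 112: τ(112) = 10; 112 < 149.
m = 162: τ(162) = 10; 162 ≥ 149.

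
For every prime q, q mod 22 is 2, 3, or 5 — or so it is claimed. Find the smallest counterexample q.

We need the least prime q for which the claim fails.
q = 2: 2 mod 22 = 2.
q = 3: 3 mod 22 = 3.
q = 5: 5 mod 22 = 5.
q = 7: 7 mod 22 = 7 — not in {2, 3, 5}.
So q = 7 is the smallest counterexample.

q = 7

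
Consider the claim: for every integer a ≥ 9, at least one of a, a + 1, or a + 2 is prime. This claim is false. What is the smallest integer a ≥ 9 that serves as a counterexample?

Check each integer a ≥ 9 in order until a, a + 1, a + 2 are all composite.
a = 9: 11 is prime.
a = 10: 11 is prime.
a = 11: 11 is prime.
a = 12: 13 is prime.
a = 13: 13 is prime.
a = 14: 14 = 2 × 7; 15 = 3 × 5; 16 = 2 × 8 — all composite.
So a = 14 is the smallest counterexample.

a = 14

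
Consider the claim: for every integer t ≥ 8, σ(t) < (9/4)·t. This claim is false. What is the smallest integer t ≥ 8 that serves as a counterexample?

For t = 8, 9, 10, 11 the conclusion holds.
t = 12: σ(12) = 28; 28 ≥ 27.

t = 12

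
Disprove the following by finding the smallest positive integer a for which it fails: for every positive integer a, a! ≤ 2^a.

Check each positive integer a in order until a! > 2^a.
For a = 1, 2, 3 the conclusion holds.
a = 4: a! = 24 and 2^a = 16, so 24 > 16.

a = 4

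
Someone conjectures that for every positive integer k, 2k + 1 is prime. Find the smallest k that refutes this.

k = 4

For k = 1, 2, 3 the conclusion holds.
k = 4: 2k + 1 = 9 = 3 × 3, composite.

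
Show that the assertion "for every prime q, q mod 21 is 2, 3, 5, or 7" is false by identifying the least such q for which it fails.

q = 11

For q = 2, 3, 5, 7 the conclusion holds.
q = 11: 11 mod 21 = 11 — not in {2, 3, 5, 7}.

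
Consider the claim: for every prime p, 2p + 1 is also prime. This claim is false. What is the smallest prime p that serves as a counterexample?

For p = 2, 3, 5 the conclusion holds.
p = 7: 2p + 1 = 15 = 3 × 5, not prime.

p = 7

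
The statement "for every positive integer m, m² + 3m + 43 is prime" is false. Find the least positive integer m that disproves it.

For m = 1, 2, 3, 4, …, 36, 37, 38 the conclusion holds.
m = 39: m² + 3m + 43 = 1681 = 41 × 41, composite.
Thus m = 39 disproves the claim, and no smaller m works.

m = 39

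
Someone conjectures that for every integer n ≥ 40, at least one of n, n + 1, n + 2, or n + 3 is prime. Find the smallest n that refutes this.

For n = 40, 41, 42, 43, 44, 45, 46, 47 the conclusion holds.
n = 48: 48 = 2 × 24; 49 = 7 × 7; 50 = 2 × 25; 51 = 3 × 17 — all composite.
So n = 48 is the smallest counterexample.

n = 48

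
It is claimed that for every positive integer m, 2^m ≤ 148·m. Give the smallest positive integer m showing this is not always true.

m = 11

The first 10 eligible values, up to m = 10, all satisfy the conclusion.
m = 11: 2^m = 2048 and 148·m = 1628, so 2048 > 1628.
Hence m = 11 is a counterexample.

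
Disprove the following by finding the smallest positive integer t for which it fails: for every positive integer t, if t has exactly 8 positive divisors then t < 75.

Check each positive integer t in order until t has exactly 8 positive divisors but the claim fails.
For t = 24, 30, 40, 42, 54, 56, 66, 70 the conclusion holds.
t = 78: τ(78) = 8; 78 ≥ 75.

t = 78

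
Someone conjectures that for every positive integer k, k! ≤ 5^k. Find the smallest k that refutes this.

k = 12

A counterexample is any positive integer k such that k! > 5^k; we check each in order.
For k = 1, 2, 3, 4, …, 9, 10, 11 the conclusion holds.
k = 12: k! = 479001600 and 5^k = 244140625, so 479001600 > 244140625.
So k = 12 is the smallest counterexample.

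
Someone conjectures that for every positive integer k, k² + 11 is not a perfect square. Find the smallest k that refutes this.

k = 5

k = 1: 1² + 11 = 12, not a perfect square.
k = 2: 2² + 11 = 15, not a perfect square.
k = 3: 3² + 11 = 20, not a perfect square.
k = 4: 4² + 11 = 27, not a perfect square.
k = 5: 5² + 11 = 36 = 6², a perfect square.
So k = 5 is the smallest counterexample.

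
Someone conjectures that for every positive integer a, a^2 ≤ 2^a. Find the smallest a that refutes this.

A counterexample is any positive integer a such that a^2 > 2^a; we check each in order.
For a = 1, 2 the conclusion holds.
a = 3: a^2 = 9 and 2^a = 8, so 9 > 8.

a = 3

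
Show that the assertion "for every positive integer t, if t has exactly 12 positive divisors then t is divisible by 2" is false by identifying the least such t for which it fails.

The first 24 eligible values, up to t = 308, all satisfy the conclusion.
t = 315: τ(315) = 12; 315 mod 2 = 1.
Thus t = 315 disproves the claim, and no smaller t works.

t = 315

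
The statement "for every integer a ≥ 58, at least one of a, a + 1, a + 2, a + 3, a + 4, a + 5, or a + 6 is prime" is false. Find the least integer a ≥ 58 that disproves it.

a = 90

Check each integer a ≥ 58 in order until a, a + 1, a + 2, a + 3, a + 4, a + 5, a + 6 are all composite.
For a = 58, 59, 60, 61, …, 87, 88, 89 the conclusion holds.
a = 90: 90 = 2 × 45; 91 = 7 × 13; 92 = 2 × 46; 93 = 3 × 31; 94 = 2 × 47; 95 = 5 × 19; 96 = 2 × 48 — all composite.
So a = 90 is the smallest counterexample.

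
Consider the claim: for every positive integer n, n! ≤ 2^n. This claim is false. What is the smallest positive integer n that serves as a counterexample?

Check each positive integer n in order until n! > 2^n.
n = 1: n! = 1 and 2^n = 2, so 1 ≤ 2.
n = 2: n! = 2 and 2^n = 4, so 2 ≤ 4.
n = 3: n! = 6 and 2^n = 8, so 6 ≤ 8.
n = 4: n! = 24 and 2^n = 16, so 24 > 16.
Hence n = 4 is a counterexample.

n = 4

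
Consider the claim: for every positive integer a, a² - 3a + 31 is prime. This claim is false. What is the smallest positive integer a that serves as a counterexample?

a = 4

Check each positive integer a in order until a² - 3a + 31 is not prime.
a = 1: a² - 3a + 31 = 29, prime.
a = 2: a² - 3a + 31 = 29, prime.
a = 3: a² - 3a + 31 = 31, prime.
a = 4: a² - 3a + 31 = 35 = 5 × 7, composite.
Hence a = 4 is a counterexample.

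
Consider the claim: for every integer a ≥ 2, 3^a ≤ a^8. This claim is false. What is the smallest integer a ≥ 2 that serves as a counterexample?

For a = 2, 3, 4, 5, …, 20, 21, 22 the conclusion holds.
a = 23: 3^a = 94143178827 and a^8 = 78310985281, so 94143178827 > 78310985281.

a = 23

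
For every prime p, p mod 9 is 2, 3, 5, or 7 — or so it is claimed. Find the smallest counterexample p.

Check each prime p in order until the claim fails.
p = 2: 2 mod 9 = 2.
p = 3: 3 mod 9 = 3.
p = 5: 5 mod 9 = 5.
p = 7: 7 mod 9 = 7.
p = 11: 11 mod 9 = 2.
p = 13: 13 mod 9 = 4 — not in {2, 3, 5, 7}.
Thus p = 13 disproves the claim, and no smaller p works.

p = 13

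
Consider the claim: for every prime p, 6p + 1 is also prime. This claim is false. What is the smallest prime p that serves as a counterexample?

We need the least prime p for which 6p + 1 is not prime.
p = 2: 6p + 1 = 13, prime.
p = 3: 6p + 1 = 19, prime.
p = 5: 6p + 1 = 31, prime.
p = 7: 6p + 1 = 43, prime.
p = 11: 6p + 1 = 67, prime.
p = 13: 6p + 1 = 79, prime.
p = 17: 6p + 1 = 103, prime.
p = 19: 6p + 1 = 115 = 5 × 23, not prime.

p = 19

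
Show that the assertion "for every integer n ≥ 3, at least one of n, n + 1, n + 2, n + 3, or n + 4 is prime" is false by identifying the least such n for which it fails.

n = 24

A counterexample is any integer n ≥ 3 such that n, n + 1, n + 2, n + 3, n + 4 are all composite; we check each in order.
The first 21 eligible values, up to n = 23, all satisfy the conclusion.
n = 24: 24 = 2 × 12; 25 = 5 × 5; 26 = 2 × 13; 27 = 3 × 9; 28 = 2 × 14 — all composite.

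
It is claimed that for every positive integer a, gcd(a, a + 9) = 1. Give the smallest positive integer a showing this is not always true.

a = 3

a = 1: gcd(1, 10) = 1.
a = 2: gcd(2, 11) = 1.
a = 3: gcd(3, 12) = 3.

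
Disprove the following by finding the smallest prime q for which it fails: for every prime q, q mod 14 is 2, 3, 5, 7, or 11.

q = 2: 2 mod 14 = 2.
q = 3: 3 mod 14 = 3.
q = 5: 5 mod 14 = 5.
q = 7: 7 mod 14 = 7.
q = 11: 11 mod 14 = 11.
q = 13: 13 mod 14 = 13 — not in {2, 3, 5, 7, 11}.
So q = 13 is the smallest counterexample.

q = 13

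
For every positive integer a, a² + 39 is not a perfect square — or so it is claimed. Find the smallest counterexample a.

We need the least positive integer a for which a² + 39 is a perfect square.
The first 4 eligible values, up to a = 4, all satisfy the conclusion.
a = 5: 5² + 39 = 64 = 8², a perfect square.
Thus a = 5 disproves the claim, and no smaller a works.

a = 5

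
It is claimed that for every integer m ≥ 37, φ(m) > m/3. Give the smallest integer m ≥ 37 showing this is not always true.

m = 42

The first 5 eligible values, up to m = 41, all satisfy the conclusion.
m = 42: φ(42) = 12 and 42/3 = 14, so φ(42) ≤ 42/3.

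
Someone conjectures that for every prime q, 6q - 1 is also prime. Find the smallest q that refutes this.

For q = 2, 3, 5, 7 the conclusion holds.
q = 11: 6q - 1 = 65 = 5 × 13, not prime.

q = 11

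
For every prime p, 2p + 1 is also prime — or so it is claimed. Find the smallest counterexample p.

Check each prime p in order until 2p + 1 is not prime.
For p = 2, 3, 5 the conclusion holds.
p = 7: 2p + 1 = 15 = 3 × 5, not prime.
Hence p = 7 is a counterexample.

p = 7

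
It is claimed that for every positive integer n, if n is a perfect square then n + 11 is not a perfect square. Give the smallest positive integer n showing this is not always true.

For n = 1, 4, 9, 16 the conclusion holds.
n = 25: 25 = 5² and 25 + 11 = 36 = 6².
Thus n = 25 disproves the claim, and no smaller n works.

n = 25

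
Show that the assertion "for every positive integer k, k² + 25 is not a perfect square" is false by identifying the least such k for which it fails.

Check each positive integer k in order until k² + 25 is a perfect square.
The first 11 eligible values, up to k = 11, all satisfy the conclusion.
k = 12: 12² + 25 = 169 = 13², a perfect square.

k = 12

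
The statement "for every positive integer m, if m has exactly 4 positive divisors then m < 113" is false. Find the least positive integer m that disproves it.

m = 115

For m = 6, 8, 10, 14, …, 95, 106, 111 the conclusion holds.
m = 115: τ(115) = 4; 115 ≥ 113.
Thus m = 115 disproves the claim, and no smaller m works.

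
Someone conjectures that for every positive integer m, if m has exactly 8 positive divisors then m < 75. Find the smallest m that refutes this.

We need the least positive integer m for which m has exactly 8 positive divisors but the claim fails.
For m = 24, 30, 40, 42, 54, 56, 66, 70 the conclusion holds.
m = 78: τ(78) = 8; 78 ≥ 75.

m = 78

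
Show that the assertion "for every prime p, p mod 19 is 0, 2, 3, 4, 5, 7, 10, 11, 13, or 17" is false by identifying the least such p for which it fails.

Check each prime p in order until the claim fails.
For p = 2, 3, 5, 7, 11, 13, 17, 19, 23, 29 the conclusion holds.
p = 31: 31 mod 19 = 12 — not in {0, 2, 3, 4, 5, 7, 10, 11, 13, 17}.
Hence p = 31 is a counterexample.

p = 31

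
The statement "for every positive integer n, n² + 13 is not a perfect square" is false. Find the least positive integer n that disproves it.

n = 6

Check each positive integer n in order until n² + 13 is a perfect square.
n = 1: 1² + 13 = 14, not a perfect square.
n = 2: 2² + 13 = 17, not a perfect square.
n = 3: 3² + 13 = 22, not a perfect square.
n = 4: 4² + 13 = 29, not a perfect square.
n = 5: 5² + 13 = 38, not a perfect square.
n = 6: 6² + 13 = 49 = 7², a perfect square.
Hence n = 6 is a counterexample.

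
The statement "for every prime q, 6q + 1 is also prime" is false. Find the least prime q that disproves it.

q = 19

The first 7 eligible values, up to q = 17, all satisfy the conclusion.
q = 19: 6q + 1 = 115 = 5 × 23, not prime.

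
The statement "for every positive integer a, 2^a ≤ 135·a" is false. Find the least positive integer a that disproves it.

a = 11

The first 10 eligible values, up to a = 10, all satisfy the conclusion.
a = 11: 2^a = 2048 and 135·a = 1485, so 2048 > 1485.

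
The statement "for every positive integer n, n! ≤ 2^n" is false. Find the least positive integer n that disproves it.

n = 4

n = 1: n! = 1 and 2^n = 2, so 1 ≤ 2.
n = 2: n! = 2 and 2^n = 4, so 2 ≤ 4.
n = 3: n! = 6 and 2^n = 8, so 6 ≤ 8.
n = 4: n! = 24 and 2^n = 16, so 24 > 16.
Thus n = 4 disproves the claim, and no smaller n works.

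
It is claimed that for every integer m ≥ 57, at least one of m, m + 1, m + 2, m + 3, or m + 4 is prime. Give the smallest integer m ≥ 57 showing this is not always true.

We need the least integer m ≥ 57 for which m, m + 1, m + 2, m + 3, m + 4 are all composite.
The first 5 eligible values, up to m = 61, all satisfy the conclusion.
m = 62: 62 = 2 × 31; 63 = 3 × 21; 64 = 2 × 32; 65 = 5 × 13; 66 = 2 × 33 — all composite.
Hence m = 62 is a counterexample.

m = 62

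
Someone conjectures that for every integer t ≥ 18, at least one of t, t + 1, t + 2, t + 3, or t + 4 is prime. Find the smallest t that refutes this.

Check each integer t ≥ 18 in order until t, t + 1, t + 2, t + 3, t + 4 are all composite.
The first 6 eligible values, up to t = 23, all satisfy the conclusion.
t = 24: 24 = 2 × 12; 25 = 5 × 5; 26 = 2 × 13; 27 = 3 × 9; 28 = 2 × 14 — all composite.

t = 24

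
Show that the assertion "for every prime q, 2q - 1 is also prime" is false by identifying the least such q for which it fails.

q = 5

q = 2: 2q - 1 = 3, prime.
q = 3: 2q - 1 = 5, prime.
q = 5: 2q - 1 = 9 = 3 × 3, not prime.
Hence q = 5 is a counterexample.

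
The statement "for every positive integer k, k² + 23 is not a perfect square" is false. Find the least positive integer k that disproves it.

The first 10 eligible values, up to k = 10, all satisfy the conclusion.
k = 11: 11² + 23 = 144 = 12², a perfect square.
Thus k = 11 disproves the claim, and no smaller k works.

k = 11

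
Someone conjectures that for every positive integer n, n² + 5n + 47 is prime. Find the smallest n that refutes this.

We need the least positive integer n for which n² + 5n + 47 is not prime.
For n = 1, 2, 3, 4, …, 35, 36, 37 the conclusion holds.
n = 38: n² + 5n + 47 = 1681 = 41 × 41, composite.
So n = 38 is the smallest counterexample.

n = 38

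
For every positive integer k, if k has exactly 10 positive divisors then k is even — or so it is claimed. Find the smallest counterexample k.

k = 405

Check each positive integer k in order until k has exactly 10 positive divisors but k is odd.
For k = 48, 80, 112, 162, 176, 208, 272, 304, 368 the conclusion holds.
k = 405: divisors of 405: 10 divisors; 405 is odd.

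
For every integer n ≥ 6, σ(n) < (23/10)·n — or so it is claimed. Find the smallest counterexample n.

n = 12

A counterexample is any integer n ≥ 6 such that the claim fails; we check each in order.
The first 6 eligible values, up to n = 11, all satisfy the conclusion.
n = 12: σ(12) = 28; 28 ≥ 138/5.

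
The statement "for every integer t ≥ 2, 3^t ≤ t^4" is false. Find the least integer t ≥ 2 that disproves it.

t = 8

We need the least integer t ≥ 2 for which 3^t > t^4.
The first 6 eligible values, up to t = 7, all satisfy the conclusion.
t = 8: 3^t = 6561 and t^4 = 4096, so 6561 > 4096.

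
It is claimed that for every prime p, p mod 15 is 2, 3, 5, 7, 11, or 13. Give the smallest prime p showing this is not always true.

p = 19

For p = 2, 3, 5, 7, 11, 13, 17 the conclusion holds.
p = 19: 19 mod 15 = 4 — not in {2, 3, 5, 7, 11, 13}.
Hence p = 19 is a counterexample.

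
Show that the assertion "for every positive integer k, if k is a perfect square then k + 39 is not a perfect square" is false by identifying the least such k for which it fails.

Check each positive integer k in order until k is a perfect square but k + 39 is a perfect square.
k = 1: 1 + 39 = 40, not a perfect square.
k = 4: 4 + 39 = 43, not a perfect square.
k = 9: 9 + 39 = 48, not a perfect square.
k = 16: 16 + 39 = 55, not a perfect square.
k = 25: 25 = 5² and 25 + 39 = 64 = 8².

k = 25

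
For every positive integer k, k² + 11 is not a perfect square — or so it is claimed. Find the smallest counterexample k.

A counterexample is any positive integer k such that k² + 11 is a perfect square; we check each in order.
The first 4 eligible values, up to k = 4, all satisfy the conclusion.
k = 5: 5² + 11 = 36 = 6², a perfect square.

k = 5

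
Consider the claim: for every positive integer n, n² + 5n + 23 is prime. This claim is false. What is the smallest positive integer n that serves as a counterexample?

For n = 1, 2, 3, 4, …, 11, 12, 13 the conclusion holds.
n = 14: n² + 5n + 23 = 289 = 17 × 17, composite.
Thus n = 14 disproves the claim, and no smaller n works.

n = 14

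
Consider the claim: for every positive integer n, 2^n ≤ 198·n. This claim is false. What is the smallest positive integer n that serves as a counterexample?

For n = 1, 2, 3, 4, …, 9, 10, 11 the conclusion holds.
n = 12: 2^n = 4096 and 198·n = 2376, so 4096 > 2376.
So n = 12 is the smallest counterexample.

n = 12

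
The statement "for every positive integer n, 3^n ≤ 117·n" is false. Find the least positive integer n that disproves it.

n = 6

A counterexample is any positive integer n such that 3^n > 117·n; we check each in order.
For n = 1, 2, 3, 4, 5 the conclusion holds.
n = 6: 3^n = 729 and 117·n = 702, so 729 > 702.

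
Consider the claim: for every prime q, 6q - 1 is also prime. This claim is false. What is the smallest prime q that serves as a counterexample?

Check each prime q in order until 6q - 1 is not prime.
The first 4 eligible values, up to q = 7, all satisfy the conclusion.
q = 11: 6q - 1 = 65 = 5 × 13, not prime.
Hence q = 11 is a counterexample.

q = 11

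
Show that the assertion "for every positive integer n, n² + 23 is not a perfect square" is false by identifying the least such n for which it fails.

n = 11

For n = 1, 2, 3, 4, 5, 6, 7, 8, 9, 10 the conclusion holds.
n = 11: 11² + 23 = 144 = 12², a perfect square.
Hence n = 11 is a counterexample.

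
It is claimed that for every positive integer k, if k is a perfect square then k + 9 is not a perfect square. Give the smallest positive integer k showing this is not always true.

k = 16

Check each positive integer k in order until k is a perfect square but k + 9 is a perfect square.
For k = 1, 4, 9 the conclusion holds.
k = 16: 16 = 4² and 16 + 9 = 25 = 5².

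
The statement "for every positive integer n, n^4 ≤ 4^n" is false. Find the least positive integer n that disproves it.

n = 3

Check each positive integer n in order until n^4 > 4^n.
For n = 1, 2 the conclusion holds.
n = 3: n^4 = 81 and 4^n = 64, so 81 > 64.
So n = 3 is the smallest counterexample.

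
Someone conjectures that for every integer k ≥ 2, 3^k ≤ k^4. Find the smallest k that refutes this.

For k = 2, 3, 4, 5, 6, 7 the conclusion holds.
k = 8: 3^k = 6561 and k^4 = 4096, so 6561 > 4096.
Thus k = 8 disproves the claim, and no smaller k works.

k = 8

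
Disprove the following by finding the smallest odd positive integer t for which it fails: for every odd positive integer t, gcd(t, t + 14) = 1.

t = 7

A counterexample is any odd positive integer t such that gcd(t, t + 14) > 1; we check each in order.
For t = 1, 3, 5 the conclusion holds.
t = 7: gcd(7, 21) = 7.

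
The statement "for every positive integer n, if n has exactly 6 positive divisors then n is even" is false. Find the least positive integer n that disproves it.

n = 45

A counterexample is any positive integer n such that n has exactly 6 positive divisors but n is odd; we check each in order.
The first 6 eligible values, up to n = 44, all satisfy the conclusion.
n = 45: divisors of 45: 1, 3, 5, 9, 15, 45; 45 is odd.
So n = 45 is the smallest counterexample.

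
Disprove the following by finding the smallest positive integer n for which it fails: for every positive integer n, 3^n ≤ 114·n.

n = 6

A counterexample is any positive integer n such that 3^n > 114·n; we check each in order.
For n = 1, 2, 3, 4, 5 the conclusion holds.
n = 6: 3^n = 729 and 114·n = 684, so 729 > 684.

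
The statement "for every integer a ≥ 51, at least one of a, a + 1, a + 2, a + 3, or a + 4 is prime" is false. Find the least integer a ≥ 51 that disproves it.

We need the least integer a ≥ 51 for which a, a + 1, a + 2, a + 3, a + 4 are all composite.
For a = 51, 52, 53 the conclusion holds.
a = 54: 54 = 2 × 27; 55 = 5 × 11; 56 = 2 × 28; 57 = 3 × 19; 58 = 2 × 29 — all composite.

a = 54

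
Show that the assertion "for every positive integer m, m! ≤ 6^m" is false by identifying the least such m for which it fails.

The first 13 eligible values, up to m = 13, all satisfy the conclusion.
m = 14: m! = 87178291200 and 6^m = 78364164096, so 87178291200 > 78364164096.
Thus m = 14 disproves the claim, and no smaller m works.

m = 14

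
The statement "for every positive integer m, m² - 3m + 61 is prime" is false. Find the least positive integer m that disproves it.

For m = 1, 2, 3 the conclusion holds.
m = 4: m² - 3m + 61 = 65 = 5 × 13, composite.
So m = 4 is the smallest counterexample.

m = 4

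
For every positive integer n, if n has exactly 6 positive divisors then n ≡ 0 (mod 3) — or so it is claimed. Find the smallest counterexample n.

n = 20

Check each positive integer n in order until n has exactly 6 positive divisors but the claim fails.
For n = 12, 18 the conclusion holds.
n = 20: τ(20) = 6; 20 ≡ 2 (mod 3).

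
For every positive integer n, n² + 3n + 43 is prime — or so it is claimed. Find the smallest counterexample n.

n = 39

We need the least positive integer n for which n² + 3n + 43 is not prime.
For n = 1, 2, 3, 4, …, 36, 37, 38 the conclusion holds.
n = 39: n² + 3n + 43 = 1681 = 41 × 41, composite.
So n = 39 is the smallest counterexample.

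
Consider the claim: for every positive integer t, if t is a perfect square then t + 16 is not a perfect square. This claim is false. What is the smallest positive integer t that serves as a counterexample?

A counterexample is any positive integer t such that t is a perfect square but t + 16 is a perfect square; we check each in order.
t = 1: 1 + 16 = 17, not a perfect square.
t = 4: 4 + 16 = 20, not a perfect square.
t = 9: 9 = 3² and 9 + 16 = 25 = 5².

t = 9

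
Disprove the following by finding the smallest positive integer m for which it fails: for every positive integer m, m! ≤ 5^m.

m = 12

For m = 1, 2, 3, 4, …, 9, 10, 11 the conclusion holds.
m = 12: m! = 479001600 and 5^m = 244140625, so 479001600 > 244140625.
Hence m = 12 is a counterexample.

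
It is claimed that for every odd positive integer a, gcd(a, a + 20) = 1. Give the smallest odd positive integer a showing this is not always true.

We need the least odd positive integer a for which gcd(a, a + 20) > 1.
For a = 1, 3 the conclusion holds.
a = 5: gcd(5, 25) = 5.

a = 5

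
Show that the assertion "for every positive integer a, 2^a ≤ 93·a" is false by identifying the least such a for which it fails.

a = 10

Check each positive integer a in order until 2^a > 93·a.
For a = 1, 2, 3, 4, 5, 6, 7, 8, 9 the conclusion holds.
a = 10: 2^a = 1024 and 93·a = 930, so 1024 > 930.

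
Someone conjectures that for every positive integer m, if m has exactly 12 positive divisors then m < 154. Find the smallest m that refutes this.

m = 156

We need the least positive integer m for which m has exactly 12 positive divisors but the claim fails.
For m = 60, 72, 84, 90, 96, 108, 126, 132, 140, 150 the conclusion holds.
m = 156: τ(156) = 12; 156 ≥ 154.
So m = 156 is the smallest counterexample.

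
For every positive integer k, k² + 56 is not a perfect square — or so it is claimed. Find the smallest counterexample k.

k = 5

A counterexample is any positive integer k such that k² + 56 is a perfect square; we check each in order.
The first 4 eligible values, up to k = 4, all satisfy the conclusion.
k = 5: 5² + 56 = 81 = 9², a perfect square.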